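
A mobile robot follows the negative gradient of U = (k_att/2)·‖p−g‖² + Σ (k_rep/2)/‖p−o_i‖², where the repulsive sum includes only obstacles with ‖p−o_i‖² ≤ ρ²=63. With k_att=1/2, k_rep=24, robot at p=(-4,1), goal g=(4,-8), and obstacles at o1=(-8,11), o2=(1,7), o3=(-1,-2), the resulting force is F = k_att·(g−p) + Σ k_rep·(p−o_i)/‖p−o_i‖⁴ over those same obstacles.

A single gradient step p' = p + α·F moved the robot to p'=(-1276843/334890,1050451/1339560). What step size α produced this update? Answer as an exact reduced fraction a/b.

α = 1/20

F_att = 1/2·(g−p) = 1/2·(8,-9) = (4.0000,-4.5000)
o1: d²=116 > ρ²=63 → inactive
o2: d²=61 ≤ ρ²=63; F_rep = 24·(-5,-6)/61² = (-0.0322,-0.0387)
o3: d²=18 ≤ ρ²=63; F_rep = 24·(-3,3)/18² = (-0.2222,0.2222)
F = F_att + ΣF_rep = (3.7455,-4.3165)
Δp = p'−p = (0.1873,-0.2158); α = Δx/Fx = (62717/334890) / (125434/33489) = 1/20
check: Δy/Fy = (-289109/1339560) / (-289109/66978) = 1/20 ✓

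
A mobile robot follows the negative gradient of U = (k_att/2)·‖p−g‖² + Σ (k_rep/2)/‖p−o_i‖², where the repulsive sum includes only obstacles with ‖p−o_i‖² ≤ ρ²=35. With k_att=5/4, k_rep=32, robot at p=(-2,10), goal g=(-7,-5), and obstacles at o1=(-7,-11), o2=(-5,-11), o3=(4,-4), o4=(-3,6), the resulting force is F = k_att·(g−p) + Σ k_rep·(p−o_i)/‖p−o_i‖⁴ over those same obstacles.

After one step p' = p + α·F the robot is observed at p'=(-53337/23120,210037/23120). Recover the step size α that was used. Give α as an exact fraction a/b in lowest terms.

α = 1/20

F_att = 5/4·(g−p) = 5/4·(-5,-15) = (-6.2500,-18.7500)
o1: d²=466 > ρ²=35 → inactive
o2: d²=450 > ρ²=35 → inactive
o3: d²=232 > ρ²=35 → inactive
o4: d²=17 ≤ ρ²=35; F_rep = 32·(1,4)/17² = (0.1107,0.4429)
F = F_att + ΣF_rep = (-6.1393,-18.3071)
Δp = p'−p = (-0.3070,-0.9154); α = Δx/Fx = (-7097/23120) / (-7097/1156) = 1/20
check: Δy/Fy = (-21163/23120) / (-21163/1156) = 1/20 ✓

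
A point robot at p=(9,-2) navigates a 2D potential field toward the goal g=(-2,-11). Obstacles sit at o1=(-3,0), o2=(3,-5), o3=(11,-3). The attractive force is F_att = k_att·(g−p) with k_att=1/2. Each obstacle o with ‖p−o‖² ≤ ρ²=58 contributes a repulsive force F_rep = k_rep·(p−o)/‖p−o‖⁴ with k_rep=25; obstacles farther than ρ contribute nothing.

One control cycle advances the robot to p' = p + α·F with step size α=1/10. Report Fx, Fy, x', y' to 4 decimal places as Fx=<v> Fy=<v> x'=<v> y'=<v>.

F_att = 1/2·(g−p) = 1/2·(-11,-9) = (-5.5000,-4.5000)
o1: d²=148 > ρ²=58 → inactive
o2: d²=45 ≤ ρ²=58; F_rep = 25·(6,3)/45² = (0.0741,0.0370)
o3: d²=5 ≤ ρ²=58; F_rep = 25·(-2,1)/5² = (-2.0000,1.0000)
F = F_att + ΣF_rep = (-7.4259,-3.4630)
p' = p + 1/10·F = (8.2574,-2.3463)

Fx=-7.4259 Fy=-3.4630 x'=8.2574 y'=-2.3463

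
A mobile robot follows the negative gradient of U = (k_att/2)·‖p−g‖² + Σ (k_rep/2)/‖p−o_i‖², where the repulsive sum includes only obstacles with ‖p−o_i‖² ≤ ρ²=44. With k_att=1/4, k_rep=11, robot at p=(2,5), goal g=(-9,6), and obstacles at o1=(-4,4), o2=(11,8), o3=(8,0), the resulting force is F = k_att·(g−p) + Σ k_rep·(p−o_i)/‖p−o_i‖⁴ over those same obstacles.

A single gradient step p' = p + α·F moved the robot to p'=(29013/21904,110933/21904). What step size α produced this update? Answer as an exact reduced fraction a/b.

α = 1/4

F_att = 1/4·(g−p) = 1/4·(-11,1) = (-2.7500,0.2500)
o1: d²=37 ≤ ρ²=44; F_rep = 11·(6,1)/37² = (0.0482,0.0080)
o2: d²=90 > ρ²=44 → inactive
o3: d²=61 > ρ²=44 → inactive
F = F_att + ΣF_rep = (-2.7018,0.2580)
Δp = p'−p = (-0.6754,0.0645); α = Δx/Fx = (-14795/21904) / (-14795/5476) = 1/4
check: Δy/Fy = (1413/21904) / (1413/5476) = 1/4 ✓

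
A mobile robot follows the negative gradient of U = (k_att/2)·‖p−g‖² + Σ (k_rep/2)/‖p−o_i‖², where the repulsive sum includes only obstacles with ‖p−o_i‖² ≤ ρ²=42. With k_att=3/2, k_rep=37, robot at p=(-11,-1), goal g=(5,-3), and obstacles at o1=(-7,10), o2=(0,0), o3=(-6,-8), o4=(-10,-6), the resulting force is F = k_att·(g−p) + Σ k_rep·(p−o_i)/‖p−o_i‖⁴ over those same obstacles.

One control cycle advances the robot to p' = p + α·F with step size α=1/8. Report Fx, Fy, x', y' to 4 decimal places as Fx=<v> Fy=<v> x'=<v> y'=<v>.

F_att = 3/2·(g−p) = 3/2·(16,-2) = (24.0000,-3.0000)
o1: d²=137 > ρ²=42 → inactive
o2: d²=122 > ρ²=42 → inactive
o3: d²=74 > ρ²=42 → inactive
o4: d²=26 ≤ ρ²=42; F_rep = 37·(-1,5)/26² = (-0.0547,0.2737)
F = F_att + ΣF_rep = (23.9453,-2.7263)
p' = p + 1/8·F = (-8.0068,-1.3408)

Fx=23.9453 Fy=-2.7263 x'=-8.0068 y'=-1.3408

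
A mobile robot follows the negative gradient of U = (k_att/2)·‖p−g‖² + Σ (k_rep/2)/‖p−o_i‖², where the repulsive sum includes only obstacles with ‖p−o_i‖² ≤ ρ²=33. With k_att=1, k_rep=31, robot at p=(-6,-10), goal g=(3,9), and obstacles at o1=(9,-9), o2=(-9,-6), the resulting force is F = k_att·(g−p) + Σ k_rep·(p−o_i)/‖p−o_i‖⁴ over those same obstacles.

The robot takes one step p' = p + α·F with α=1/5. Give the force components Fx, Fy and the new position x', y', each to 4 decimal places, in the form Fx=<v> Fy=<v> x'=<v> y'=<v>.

Fx=9.1488 Fy=18.8016 x'=-4.1702 y'=-6.2397

F_att = 1·(g−p) = 1·(9,19) = (9.0000,19.0000)
o1: d²=226 > ρ²=33 → inactive
o2: d²=25 ≤ ρ²=33; F_rep = 31·(3,-4)/25² = (0.1488,-0.1984)
F = F_att + ΣF_rep = (9.1488,18.8016)
p' = p + 1/5·F = (-4.1702,-6.2397)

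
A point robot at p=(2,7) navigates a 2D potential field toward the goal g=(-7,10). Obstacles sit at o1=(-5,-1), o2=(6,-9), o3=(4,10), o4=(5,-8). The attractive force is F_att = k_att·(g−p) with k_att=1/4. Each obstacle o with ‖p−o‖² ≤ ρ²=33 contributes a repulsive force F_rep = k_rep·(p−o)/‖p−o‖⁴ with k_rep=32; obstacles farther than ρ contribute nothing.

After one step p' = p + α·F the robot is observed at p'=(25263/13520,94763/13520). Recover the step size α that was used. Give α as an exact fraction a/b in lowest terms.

α = 1/20

F_att = 1/4·(g−p) = 1/4·(-9,3) = (-2.2500,0.7500)
o1: d²=113 > ρ²=33 → inactive
o2: d²=272 > ρ²=33 → inactive
o3: d²=13 ≤ ρ²=33; F_rep = 32·(-2,-3)/13² = (-0.3787,-0.5680)
o4: d²=234 > ρ²=33 → inactive
F = F_att + ΣF_rep = (-2.6287,0.1820)
Δp = p'−p = (-0.1314,0.0091); α = Δx/Fx = (-1777/13520) / (-1777/676) = 1/20
check: Δy/Fy = (123/13520) / (123/676) = 1/20 ✓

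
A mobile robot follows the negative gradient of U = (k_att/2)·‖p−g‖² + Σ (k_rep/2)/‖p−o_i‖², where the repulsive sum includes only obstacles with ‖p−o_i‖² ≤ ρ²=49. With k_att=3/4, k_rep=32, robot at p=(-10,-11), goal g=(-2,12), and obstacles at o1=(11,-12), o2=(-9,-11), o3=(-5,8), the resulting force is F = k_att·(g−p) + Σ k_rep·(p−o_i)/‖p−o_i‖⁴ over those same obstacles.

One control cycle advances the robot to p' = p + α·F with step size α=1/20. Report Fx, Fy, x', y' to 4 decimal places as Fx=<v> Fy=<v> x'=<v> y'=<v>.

F_att = 3/4·(g−p) = 3/4·(8,23) = (6.0000,17.2500)
o1: d²=442 > ρ²=49 → inactive
o2: d²=1 ≤ ρ²=49; F_rep = 32·(-1,0)/1² = (-32.0000,0.0000)
o3: d²=386 > ρ²=49 → inactive
F = F_att + ΣF_rep = (-26.0000,17.2500)
p' = p + 1/20·F = (-11.3000,-10.1375)

Fx=-26.0000 Fy=17.2500 x'=-11.3000 y'=-10.1375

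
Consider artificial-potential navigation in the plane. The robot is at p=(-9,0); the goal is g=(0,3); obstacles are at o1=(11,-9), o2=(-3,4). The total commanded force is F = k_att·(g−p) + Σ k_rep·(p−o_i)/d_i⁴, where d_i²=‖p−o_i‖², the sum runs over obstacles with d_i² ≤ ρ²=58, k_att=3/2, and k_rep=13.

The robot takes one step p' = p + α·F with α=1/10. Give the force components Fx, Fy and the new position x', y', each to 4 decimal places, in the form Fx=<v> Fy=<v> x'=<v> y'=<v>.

Fx=13.4712 Fy=4.4808 x'=-7.6529 y'=0.4481

F_att = 3/2·(g−p) = 3/2·(9,3) = (13.5000,4.5000)
o1: d²=481 > ρ²=58 → inactive
o2: d²=52 ≤ ρ²=58; F_rep = 13·(-6,-4)/52² = (-0.0288,-0.0192)
F = F_att + ΣF_rep = (13.4712,4.4808)
p' = p + 1/10·F = (-7.6529,0.4481)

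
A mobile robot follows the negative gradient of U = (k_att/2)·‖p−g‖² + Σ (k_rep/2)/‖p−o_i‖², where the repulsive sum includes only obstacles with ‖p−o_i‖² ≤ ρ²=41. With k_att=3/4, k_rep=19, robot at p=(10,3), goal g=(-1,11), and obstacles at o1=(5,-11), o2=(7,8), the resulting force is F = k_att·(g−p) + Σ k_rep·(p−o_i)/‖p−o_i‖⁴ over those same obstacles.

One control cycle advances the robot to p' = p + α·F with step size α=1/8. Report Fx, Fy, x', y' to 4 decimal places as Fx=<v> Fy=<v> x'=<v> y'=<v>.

Fx=-8.2007 Fy=5.9178 x'=8.9749 y'=3.7397

F_att = 3/4·(g−p) = 3/4·(-11,8) = (-8.2500,6.0000)
o1: d²=221 > ρ²=41 → inactive
o2: d²=34 ≤ ρ²=41; F_rep = 19·(3,-5)/34² = (0.0493,-0.0822)
F = F_att + ΣF_rep = (-8.2007,5.9178)
p' = p + 1/8·F = (8.9749,3.7397)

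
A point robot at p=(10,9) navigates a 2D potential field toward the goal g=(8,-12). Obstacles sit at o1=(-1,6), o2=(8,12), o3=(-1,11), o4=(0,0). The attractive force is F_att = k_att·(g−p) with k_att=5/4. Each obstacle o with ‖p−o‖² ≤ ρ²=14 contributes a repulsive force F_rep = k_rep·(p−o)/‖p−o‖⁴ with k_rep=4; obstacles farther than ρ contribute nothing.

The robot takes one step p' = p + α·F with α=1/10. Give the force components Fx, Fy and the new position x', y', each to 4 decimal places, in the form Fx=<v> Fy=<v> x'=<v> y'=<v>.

F_att = 5/4·(g−p) = 5/4·(-2,-21) = (-2.5000,-26.2500)
o1: d²=130 > ρ²=14 → inactive
o2: d²=13 ≤ ρ²=14; F_rep = 4·(2,-3)/13² = (0.0473,-0.0710)
o3: d²=125 > ρ²=14 → inactive
o4: d²=181 > ρ²=14 → inactive
F = F_att + ΣF_rep = (-2.4527,-26.3210)
p' = p + 1/10·F = (9.7547,6.3679)

Fx=-2.4527 Fy=-26.3210 x'=9.7547 y'=6.3679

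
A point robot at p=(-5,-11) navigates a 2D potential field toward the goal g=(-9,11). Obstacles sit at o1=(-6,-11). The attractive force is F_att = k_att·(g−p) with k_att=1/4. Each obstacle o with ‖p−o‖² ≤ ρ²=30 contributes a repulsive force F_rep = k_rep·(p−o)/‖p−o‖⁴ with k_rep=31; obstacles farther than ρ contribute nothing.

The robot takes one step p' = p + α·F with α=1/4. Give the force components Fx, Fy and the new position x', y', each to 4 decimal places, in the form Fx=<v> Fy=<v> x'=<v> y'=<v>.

F_att = 1/4·(g−p) = 1/4·(-4,22) = (-1.0000,5.5000)
o1: d²=1 ≤ ρ²=30; F_rep = 31·(1,0)/1² = (31.0000,0.0000)
F = F_att + ΣF_rep = (30.0000,5.5000)
p' = p + 1/4·F = (2.5000,-9.6250)

Fx=30.0000 Fy=5.5000 x'=2.5000 y'=-9.6250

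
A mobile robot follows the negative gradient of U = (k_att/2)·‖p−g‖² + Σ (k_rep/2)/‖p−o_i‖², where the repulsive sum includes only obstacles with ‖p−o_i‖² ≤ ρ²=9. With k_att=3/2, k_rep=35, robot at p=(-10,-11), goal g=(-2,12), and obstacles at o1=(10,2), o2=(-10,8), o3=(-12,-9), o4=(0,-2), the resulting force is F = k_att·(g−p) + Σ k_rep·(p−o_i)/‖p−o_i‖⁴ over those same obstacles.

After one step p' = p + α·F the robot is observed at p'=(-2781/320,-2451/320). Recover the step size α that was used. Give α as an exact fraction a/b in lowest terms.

F_att = 3/2·(g−p) = 3/2·(8,23) = (12.0000,34.5000)
o1: d²=569 > ρ²=9 → inactive
o2: d²=361 > ρ²=9 → inactive
o3: d²=8 ≤ ρ²=9; F_rep = 35·(2,-2)/8² = (1.0938,-1.0938)
o4: d²=181 > ρ²=9 → inactive
F = F_att + ΣF_rep = (13.0938,33.4062)
Δp = p'−p = (1.3094,3.3406); α = Δx/Fx = (419/320) / (419/32) = 1/10
check: Δy/Fy = (1069/320) / (1069/32) = 1/10 ✓

α = 1/10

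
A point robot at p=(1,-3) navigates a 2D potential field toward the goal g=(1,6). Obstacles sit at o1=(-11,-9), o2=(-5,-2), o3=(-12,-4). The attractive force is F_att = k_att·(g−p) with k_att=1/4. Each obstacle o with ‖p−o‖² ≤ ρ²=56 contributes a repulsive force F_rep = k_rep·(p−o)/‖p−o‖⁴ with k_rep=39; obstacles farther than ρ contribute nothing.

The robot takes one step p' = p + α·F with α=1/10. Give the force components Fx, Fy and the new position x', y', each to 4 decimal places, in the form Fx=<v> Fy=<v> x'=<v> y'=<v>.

F_att = 1/4·(g−p) = 1/4·(0,9) = (0.0000,2.2500)
o1: d²=180 > ρ²=56 → inactive
o2: d²=37 ≤ ρ²=56; F_rep = 39·(6,-1)/37² = (0.1709,-0.0285)
o3: d²=170 > ρ²=56 → inactive
F = F_att + ΣF_rep = (0.1709,2.2215)
p' = p + 1/10·F = (1.0171,-2.7778)

Fx=0.1709 Fy=2.2215 x'=1.0171 y'=-2.7778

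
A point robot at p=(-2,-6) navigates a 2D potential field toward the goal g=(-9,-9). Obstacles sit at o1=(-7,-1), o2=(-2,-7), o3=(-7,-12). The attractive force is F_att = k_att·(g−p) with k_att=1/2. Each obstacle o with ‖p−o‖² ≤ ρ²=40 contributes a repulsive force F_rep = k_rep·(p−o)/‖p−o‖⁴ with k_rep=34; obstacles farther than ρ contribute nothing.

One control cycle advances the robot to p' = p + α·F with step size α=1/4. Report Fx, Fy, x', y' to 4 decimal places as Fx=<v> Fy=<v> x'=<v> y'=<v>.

Fx=-3.5000 Fy=32.5000 x'=-2.8750 y'=2.1250

F_att = 1/2·(g−p) = 1/2·(-7,-3) = (-3.5000,-1.5000)
o1: d²=50 > ρ²=40 → inactive
o2: d²=1 ≤ ρ²=40; F_rep = 34·(0,1)/1² = (0.0000,34.0000)
o3: d²=61 > ρ²=40 → inactive
F = F_att + ΣF_rep = (-3.5000,32.5000)
p' = p + 1/4·F = (-2.8750,2.1250)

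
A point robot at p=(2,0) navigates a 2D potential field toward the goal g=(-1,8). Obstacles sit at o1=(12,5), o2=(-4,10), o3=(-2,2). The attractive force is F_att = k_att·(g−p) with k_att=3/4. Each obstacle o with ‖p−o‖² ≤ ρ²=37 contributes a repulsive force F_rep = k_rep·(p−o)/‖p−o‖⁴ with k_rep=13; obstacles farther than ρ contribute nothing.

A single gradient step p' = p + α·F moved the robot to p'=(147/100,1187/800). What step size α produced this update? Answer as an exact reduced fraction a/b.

α = 1/4

F_att = 3/4·(g−p) = 3/4·(-3,8) = (-2.2500,6.0000)
o1: d²=125 > ρ²=37 → inactive
o2: d²=136 > ρ²=37 → inactive
o3: d²=20 ≤ ρ²=37; F_rep = 13·(4,-2)/20² = (0.1300,-0.0650)
F = F_att + ΣF_rep = (-2.1200,5.9350)
Δp = p'−p = (-0.5300,1.4837); α = Δx/Fx = (-53/100) / (-53/25) = 1/4
check: Δy/Fy = (1187/800) / (1187/200) = 1/4 ✓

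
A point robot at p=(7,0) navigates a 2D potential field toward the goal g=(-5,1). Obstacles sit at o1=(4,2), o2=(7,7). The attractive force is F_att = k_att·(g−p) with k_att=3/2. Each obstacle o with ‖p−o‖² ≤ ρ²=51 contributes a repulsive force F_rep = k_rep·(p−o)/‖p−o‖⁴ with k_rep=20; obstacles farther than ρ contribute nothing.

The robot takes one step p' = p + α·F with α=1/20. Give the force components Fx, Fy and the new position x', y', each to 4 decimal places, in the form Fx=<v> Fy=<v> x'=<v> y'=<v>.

F_att = 3/2·(g−p) = 3/2·(-12,1) = (-18.0000,1.5000)
o1: d²=13 ≤ ρ²=51; F_rep = 20·(3,-2)/13² = (0.3550,-0.2367)
o2: d²=49 ≤ ρ²=51; F_rep = 20·(0,-7)/49² = (0.0000,-0.0583)
F = F_att + ΣF_rep = (-17.6450,1.2050)
p' = p + 1/20·F = (6.1178,0.0603)

Fx=-17.6450 Fy=1.2050 x'=6.1178 y'=0.0603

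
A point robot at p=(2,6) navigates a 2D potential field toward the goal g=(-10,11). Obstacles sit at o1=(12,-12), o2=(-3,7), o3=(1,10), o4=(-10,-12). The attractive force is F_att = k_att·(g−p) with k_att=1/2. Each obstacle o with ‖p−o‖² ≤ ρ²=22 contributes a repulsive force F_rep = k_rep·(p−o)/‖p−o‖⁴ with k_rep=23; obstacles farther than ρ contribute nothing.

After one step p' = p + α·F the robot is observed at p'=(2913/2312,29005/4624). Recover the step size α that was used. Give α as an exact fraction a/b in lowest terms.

α = 1/8

F_att = 1/2·(g−p) = 1/2·(-12,5) = (-6.0000,2.5000)
o1: d²=424 > ρ²=22 → inactive
o2: d²=26 > ρ²=22 → inactive
o3: d²=17 ≤ ρ²=22; F_rep = 23·(1,-4)/17² = (0.0796,-0.3183)
o4: d²=468 > ρ²=22 → inactive
F = F_att + ΣF_rep = (-5.9204,2.1817)
Δp = p'−p = (-0.7401,0.2727); α = Δx/Fx = (-1711/2312) / (-1711/289) = 1/8
check: Δy/Fy = (1261/4624) / (1261/578) = 1/8 ✓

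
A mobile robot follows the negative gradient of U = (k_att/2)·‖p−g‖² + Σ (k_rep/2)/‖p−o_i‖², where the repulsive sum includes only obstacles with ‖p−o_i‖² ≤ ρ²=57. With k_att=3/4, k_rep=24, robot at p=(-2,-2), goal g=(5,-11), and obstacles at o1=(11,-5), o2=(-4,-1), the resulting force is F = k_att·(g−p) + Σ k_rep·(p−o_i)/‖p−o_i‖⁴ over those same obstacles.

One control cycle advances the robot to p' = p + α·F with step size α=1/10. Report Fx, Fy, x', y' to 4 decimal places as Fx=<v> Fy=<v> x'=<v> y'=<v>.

Fx=7.1700 Fy=-7.7100 x'=-1.2830 y'=-2.7710

F_att = 3/4·(g−p) = 3/4·(7,-9) = (5.2500,-6.7500)
o1: d²=178 > ρ²=57 → inactive
o2: d²=5 ≤ ρ²=57; F_rep = 24·(2,-1)/5² = (1.9200,-0.9600)
F = F_att + ΣF_rep = (7.1700,-7.7100)
p' = p + 1/10·F = (-1.2830,-2.7710)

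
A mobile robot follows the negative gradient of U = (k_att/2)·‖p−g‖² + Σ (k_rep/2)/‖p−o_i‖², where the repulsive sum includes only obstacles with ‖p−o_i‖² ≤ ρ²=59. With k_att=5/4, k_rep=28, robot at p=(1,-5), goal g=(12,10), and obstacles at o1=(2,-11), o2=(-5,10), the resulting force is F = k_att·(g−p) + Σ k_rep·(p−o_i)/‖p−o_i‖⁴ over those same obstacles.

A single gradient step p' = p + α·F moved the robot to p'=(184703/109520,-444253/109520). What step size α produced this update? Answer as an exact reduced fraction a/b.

α = 1/20

F_att = 5/4·(g−p) = 5/4·(11,15) = (13.7500,18.7500)
o1: d²=37 ≤ ρ²=59; F_rep = 28·(-1,6)/37² = (-0.0205,0.1227)
o2: d²=261 > ρ²=59 → inactive
F = F_att + ΣF_rep = (13.7295,18.8727)
Δp = p'−p = (0.6865,0.9436); α = Δx/Fx = (75183/109520) / (75183/5476) = 1/20
check: Δy/Fy = (103347/109520) / (103347/5476) = 1/20 ✓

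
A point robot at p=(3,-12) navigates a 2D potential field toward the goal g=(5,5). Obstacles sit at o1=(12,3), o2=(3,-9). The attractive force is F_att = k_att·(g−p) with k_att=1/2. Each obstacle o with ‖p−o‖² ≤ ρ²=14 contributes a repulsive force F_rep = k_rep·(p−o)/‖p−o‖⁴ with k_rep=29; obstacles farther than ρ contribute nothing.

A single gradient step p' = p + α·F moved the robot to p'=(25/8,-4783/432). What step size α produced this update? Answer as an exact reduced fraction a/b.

α = 1/8

F_att = 1/2·(g−p) = 1/2·(2,17) = (1.0000,8.5000)
o1: d²=306 > ρ²=14 → inactive
o2: d²=9 ≤ ρ²=14; F_rep = 29·(0,-3)/9² = (0.0000,-1.0741)
F = F_att + ΣF_rep = (1.0000,7.4259)
Δp = p'−p = (0.1250,0.9282); α = Δx/Fx = (1/8) / (1) = 1/8
check: Δy/Fy = (401/432) / (401/54) = 1/8 ✓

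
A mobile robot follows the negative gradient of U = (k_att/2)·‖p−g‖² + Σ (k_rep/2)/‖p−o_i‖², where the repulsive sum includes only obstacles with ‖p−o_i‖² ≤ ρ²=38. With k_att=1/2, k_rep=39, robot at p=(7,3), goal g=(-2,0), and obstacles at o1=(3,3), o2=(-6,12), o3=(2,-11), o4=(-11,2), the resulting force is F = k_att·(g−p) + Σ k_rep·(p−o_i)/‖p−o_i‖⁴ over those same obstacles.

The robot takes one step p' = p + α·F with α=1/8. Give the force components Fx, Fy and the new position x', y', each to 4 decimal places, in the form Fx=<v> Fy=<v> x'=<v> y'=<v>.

Fx=-3.8906 Fy=-1.5000 x'=6.5137 y'=2.8125

F_att = 1/2·(g−p) = 1/2·(-9,-3) = (-4.5000,-1.5000)
o1: d²=16 ≤ ρ²=38; F_rep = 39·(4,0)/16² = (0.6094,0.0000)
o2: d²=250 > ρ²=38 → inactive
o3: d²=221 > ρ²=38 → inactive
o4: d²=325 > ρ²=38 → inactive
F = F_att + ΣF_rep = (-3.8906,-1.5000)
p' = p + 1/8·F = (6.5137,2.8125)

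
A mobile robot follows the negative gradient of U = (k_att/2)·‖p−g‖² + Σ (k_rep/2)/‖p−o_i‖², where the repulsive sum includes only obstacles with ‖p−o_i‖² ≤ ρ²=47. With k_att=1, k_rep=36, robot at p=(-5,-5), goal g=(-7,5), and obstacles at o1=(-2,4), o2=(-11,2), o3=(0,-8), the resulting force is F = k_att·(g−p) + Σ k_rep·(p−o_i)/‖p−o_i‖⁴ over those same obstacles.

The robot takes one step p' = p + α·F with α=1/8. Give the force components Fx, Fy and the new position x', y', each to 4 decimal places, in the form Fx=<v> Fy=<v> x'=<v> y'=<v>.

F_att = 1·(g−p) = 1·(-2,10) = (-2.0000,10.0000)
o1: d²=90 > ρ²=47 → inactive
o2: d²=85 > ρ²=47 → inactive
o3: d²=34 ≤ ρ²=47; F_rep = 36·(-5,3)/34² = (-0.1557,0.0934)
F = F_att + ΣF_rep = (-2.1557,10.0934)
p' = p + 1/8·F = (-5.2695,-3.7383)

Fx=-2.1557 Fy=10.0934 x'=-5.2695 y'=-3.7383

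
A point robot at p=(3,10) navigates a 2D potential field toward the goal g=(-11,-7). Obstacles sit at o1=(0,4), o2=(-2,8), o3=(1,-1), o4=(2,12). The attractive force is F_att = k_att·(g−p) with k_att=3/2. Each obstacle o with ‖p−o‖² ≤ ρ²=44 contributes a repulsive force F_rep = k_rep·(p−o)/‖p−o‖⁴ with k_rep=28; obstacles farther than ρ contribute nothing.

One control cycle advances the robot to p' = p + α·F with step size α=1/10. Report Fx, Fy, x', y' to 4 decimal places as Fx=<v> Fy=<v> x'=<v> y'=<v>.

Fx=-19.7135 Fy=-27.6734 x'=1.0286 y'=7.2327

F_att = 3/2·(g−p) = 3/2·(-14,-17) = (-21.0000,-25.5000)
o1: d²=45 > ρ²=44 → inactive
o2: d²=29 ≤ ρ²=44; F_rep = 28·(5,2)/29² = (0.1665,0.0666)
o3: d²=125 > ρ²=44 → inactive
o4: d²=5 ≤ ρ²=44; F_rep = 28·(1,-2)/5² = (1.1200,-2.2400)
F = F_att + ΣF_rep = (-19.7135,-27.6734)
p' = p + 1/10·F = (1.0286,7.2327)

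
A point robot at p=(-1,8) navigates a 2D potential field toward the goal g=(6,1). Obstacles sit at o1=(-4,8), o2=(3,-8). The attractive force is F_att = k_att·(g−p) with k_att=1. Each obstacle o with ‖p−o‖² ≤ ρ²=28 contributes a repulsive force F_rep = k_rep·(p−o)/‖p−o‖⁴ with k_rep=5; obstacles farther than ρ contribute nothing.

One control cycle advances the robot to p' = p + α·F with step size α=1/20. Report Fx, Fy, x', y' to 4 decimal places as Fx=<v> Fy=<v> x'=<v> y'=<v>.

F_att = 1·(g−p) = 1·(7,-7) = (7.0000,-7.0000)
o1: d²=9 ≤ ρ²=28; F_rep = 5·(3,0)/9² = (0.1852,0.0000)
o2: d²=272 > ρ²=28 → inactive
F = F_att + ΣF_rep = (7.1852,-7.0000)
p' = p + 1/20·F = (-0.6407,7.6500)

Fx=7.1852 Fy=-7.0000 x'=-0.6407 y'=7.6500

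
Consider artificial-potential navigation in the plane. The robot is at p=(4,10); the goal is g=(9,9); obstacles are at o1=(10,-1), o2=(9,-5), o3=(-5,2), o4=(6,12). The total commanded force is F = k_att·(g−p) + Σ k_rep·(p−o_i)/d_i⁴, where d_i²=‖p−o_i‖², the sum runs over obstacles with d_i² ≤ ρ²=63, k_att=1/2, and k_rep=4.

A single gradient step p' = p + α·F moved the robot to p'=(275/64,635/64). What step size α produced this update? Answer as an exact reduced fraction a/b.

α = 1/8

F_att = 1/2·(g−p) = 1/2·(5,-1) = (2.5000,-0.5000)
o1: d²=157 > ρ²=63 → inactive
o2: d²=250 > ρ²=63 → inactive
o3: d²=145 > ρ²=63 → inactive
o4: d²=8 ≤ ρ²=63; F_rep = 4·(-2,-2)/8² = (-0.1250,-0.1250)
F = F_att + ΣF_rep = (2.3750,-0.6250)
Δp = p'−p = (0.2969,-0.0781); α = Δx/Fx = (19/64) / (19/8) = 1/8
check: Δy/Fy = (-5/64) / (-5/8) = 1/8 ✓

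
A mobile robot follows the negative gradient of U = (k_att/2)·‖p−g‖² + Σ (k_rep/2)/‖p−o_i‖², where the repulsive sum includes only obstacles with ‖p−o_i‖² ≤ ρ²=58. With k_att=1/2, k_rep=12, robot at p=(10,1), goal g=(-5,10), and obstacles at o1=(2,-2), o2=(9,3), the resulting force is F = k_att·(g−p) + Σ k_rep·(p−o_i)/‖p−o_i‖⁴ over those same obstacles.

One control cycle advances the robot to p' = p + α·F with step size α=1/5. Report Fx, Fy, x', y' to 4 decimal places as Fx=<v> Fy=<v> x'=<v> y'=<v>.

F_att = 1/2·(g−p) = 1/2·(-15,9) = (-7.5000,4.5000)
o1: d²=73 > ρ²=58 → inactive
o2: d²=5 ≤ ρ²=58; F_rep = 12·(1,-2)/5² = (0.4800,-0.9600)
F = F_att + ΣF_rep = (-7.0200,3.5400)
p' = p + 1/5·F = (8.5960,1.7080)

Fx=-7.0200 Fy=3.5400 x'=8.5960 y'=1.7080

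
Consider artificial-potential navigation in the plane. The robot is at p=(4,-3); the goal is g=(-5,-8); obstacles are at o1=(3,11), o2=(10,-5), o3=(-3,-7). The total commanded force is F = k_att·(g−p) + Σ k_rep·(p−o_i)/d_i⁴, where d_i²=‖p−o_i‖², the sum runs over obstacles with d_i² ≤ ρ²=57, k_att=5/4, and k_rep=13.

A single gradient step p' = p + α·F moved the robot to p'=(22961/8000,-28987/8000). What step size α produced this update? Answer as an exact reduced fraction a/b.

α = 1/10

F_att = 5/4·(g−p) = 5/4·(-9,-5) = (-11.2500,-6.2500)
o1: d²=197 > ρ²=57 → inactive
o2: d²=40 ≤ ρ²=57; F_rep = 13·(-6,2)/40² = (-0.0488,0.0163)
o3: d²=65 > ρ²=57 → inactive
F = F_att + ΣF_rep = (-11.2988,-6.2337)
Δp = p'−p = (-1.1299,-0.6234); α = Δx/Fx = (-9039/8000) / (-9039/800) = 1/10
check: Δy/Fy = (-4987/8000) / (-4987/800) = 1/10 ✓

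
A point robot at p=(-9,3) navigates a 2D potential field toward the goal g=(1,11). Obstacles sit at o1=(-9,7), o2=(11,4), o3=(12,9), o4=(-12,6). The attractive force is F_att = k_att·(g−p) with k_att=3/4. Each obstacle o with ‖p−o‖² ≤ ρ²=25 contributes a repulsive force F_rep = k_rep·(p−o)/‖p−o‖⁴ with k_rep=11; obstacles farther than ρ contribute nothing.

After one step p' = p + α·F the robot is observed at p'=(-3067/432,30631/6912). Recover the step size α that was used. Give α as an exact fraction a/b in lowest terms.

F_att = 3/4·(g−p) = 3/4·(10,8) = (7.5000,6.0000)
o1: d²=16 ≤ ρ²=25; F_rep = 11·(0,-4)/16² = (0.0000,-0.1719)
o2: d²=401 > ρ²=25 → inactive
o3: d²=477 > ρ²=25 → inactive
o4: d²=18 ≤ ρ²=25; F_rep = 11·(3,-3)/18² = (0.1019,-0.1019)
F = F_att + ΣF_rep = (7.6019,5.7263)
Δp = p'−p = (1.9005,1.4316); α = Δx/Fx = (821/432) / (821/108) = 1/4
check: Δy/Fy = (9895/6912) / (9895/1728) = 1/4 ✓

α = 1/4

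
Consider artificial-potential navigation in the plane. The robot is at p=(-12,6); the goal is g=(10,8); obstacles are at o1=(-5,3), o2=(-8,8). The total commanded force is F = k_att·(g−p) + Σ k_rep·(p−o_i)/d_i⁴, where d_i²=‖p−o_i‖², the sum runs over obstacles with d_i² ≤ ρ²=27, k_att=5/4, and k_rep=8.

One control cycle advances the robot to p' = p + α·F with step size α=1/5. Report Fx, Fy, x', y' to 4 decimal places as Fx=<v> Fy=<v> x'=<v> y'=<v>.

F_att = 5/4·(g−p) = 5/4·(22,2) = (27.5000,2.5000)
o1: d²=58 > ρ²=27 → inactive
o2: d²=20 ≤ ρ²=27; F_rep = 8·(-4,-2)/20² = (-0.0800,-0.0400)
F = F_att + ΣF_rep = (27.4200,2.4600)
p' = p + 1/5·F = (-6.5160,6.4920)

Fx=27.4200 Fy=2.4600 x'=-6.5160 y'=6.4920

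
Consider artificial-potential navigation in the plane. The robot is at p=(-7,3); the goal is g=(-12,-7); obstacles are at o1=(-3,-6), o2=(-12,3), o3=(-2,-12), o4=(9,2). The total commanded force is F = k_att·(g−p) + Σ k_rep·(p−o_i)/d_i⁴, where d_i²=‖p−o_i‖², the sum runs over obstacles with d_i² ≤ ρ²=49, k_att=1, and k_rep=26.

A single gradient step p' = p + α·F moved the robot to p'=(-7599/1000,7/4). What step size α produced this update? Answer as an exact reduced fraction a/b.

α = 1/8

F_att = 1·(g−p) = 1·(-5,-10) = (-5.0000,-10.0000)
o1: d²=97 > ρ²=49 → inactive
o2: d²=25 ≤ ρ²=49; F_rep = 26·(5,0)/25² = (0.2080,0.0000)
o3: d²=250 > ρ²=49 → inactive
o4: d²=257 > ρ²=49 → inactive
F = F_att + ΣF_rep = (-4.7920,-10.0000)
Δp = p'−p = (-0.5990,-1.2500); α = Δx/Fx = (-599/1000) / (-599/125) = 1/8
check: Δy/Fy = (-5/4) / (-10) = 1/8 ✓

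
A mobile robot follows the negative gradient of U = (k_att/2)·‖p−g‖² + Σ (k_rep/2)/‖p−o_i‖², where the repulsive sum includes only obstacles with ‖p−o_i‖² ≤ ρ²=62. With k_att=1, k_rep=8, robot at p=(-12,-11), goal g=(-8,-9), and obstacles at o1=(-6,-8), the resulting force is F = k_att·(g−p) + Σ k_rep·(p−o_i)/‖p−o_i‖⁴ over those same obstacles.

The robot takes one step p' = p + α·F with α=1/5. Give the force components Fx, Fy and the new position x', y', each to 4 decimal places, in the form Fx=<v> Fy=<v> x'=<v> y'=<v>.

Fx=3.9763 Fy=1.9881 x'=-11.2047 y'=-10.6024

F_att = 1·(g−p) = 1·(4,2) = (4.0000,2.0000)
o1: d²=45 ≤ ρ²=62; F_rep = 8·(-6,-3)/45² = (-0.0237,-0.0119)
F = F_att + ΣF_rep = (3.9763,1.9881)
p' = p + 1/5·F = (-11.2047,-10.6024)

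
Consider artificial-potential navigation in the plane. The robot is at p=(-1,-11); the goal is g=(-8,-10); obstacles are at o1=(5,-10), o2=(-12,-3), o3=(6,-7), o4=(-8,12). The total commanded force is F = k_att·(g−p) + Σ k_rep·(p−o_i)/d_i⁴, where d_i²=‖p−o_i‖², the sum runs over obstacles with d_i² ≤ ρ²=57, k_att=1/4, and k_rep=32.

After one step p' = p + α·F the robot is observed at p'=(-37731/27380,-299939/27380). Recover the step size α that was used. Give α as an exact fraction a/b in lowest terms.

α = 1/5

F_att = 1/4·(g−p) = 1/4·(-7,1) = (-1.7500,0.2500)
o1: d²=37 ≤ ρ²=57; F_rep = 32·(-6,-1)/37² = (-0.1402,-0.0234)
o2: d²=185 > ρ²=57 → inactive
o3: d²=65 > ρ²=57 → inactive
o4: d²=578 > ρ²=57 → inactive
F = F_att + ΣF_rep = (-1.8902,0.2266)
Δp = p'−p = (-0.3780,0.0453); α = Δx/Fx = (-10351/27380) / (-10351/5476) = 1/5
check: Δy/Fy = (1241/27380) / (1241/5476) = 1/5 ✓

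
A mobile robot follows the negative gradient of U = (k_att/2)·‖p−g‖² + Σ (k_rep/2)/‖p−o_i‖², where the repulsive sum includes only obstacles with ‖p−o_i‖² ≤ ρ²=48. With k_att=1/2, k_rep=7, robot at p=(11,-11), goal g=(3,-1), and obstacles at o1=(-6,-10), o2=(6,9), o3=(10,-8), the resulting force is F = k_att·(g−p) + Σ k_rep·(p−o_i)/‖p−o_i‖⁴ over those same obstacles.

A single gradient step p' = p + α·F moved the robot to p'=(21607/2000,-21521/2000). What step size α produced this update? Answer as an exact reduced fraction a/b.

F_att = 1/2·(g−p) = 1/2·(-8,10) = (-4.0000,5.0000)
o1: d²=290 > ρ²=48 → inactive
o2: d²=425 > ρ²=48 → inactive
o3: d²=10 ≤ ρ²=48; F_rep = 7·(1,-3)/10² = (0.0700,-0.2100)
F = F_att + ΣF_rep = (-3.9300,4.7900)
Δp = p'−p = (-0.1965,0.2395); α = Δx/Fx = (-393/2000) / (-393/100) = 1/20
check: Δy/Fy = (479/2000) / (479/100) = 1/20 ✓

α = 1/20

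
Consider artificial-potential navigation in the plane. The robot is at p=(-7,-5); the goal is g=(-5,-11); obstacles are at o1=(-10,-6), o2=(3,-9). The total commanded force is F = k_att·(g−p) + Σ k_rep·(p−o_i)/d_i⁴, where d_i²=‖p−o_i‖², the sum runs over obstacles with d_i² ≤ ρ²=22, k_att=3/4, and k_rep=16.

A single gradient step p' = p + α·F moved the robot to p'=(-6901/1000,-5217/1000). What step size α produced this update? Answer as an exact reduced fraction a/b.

F_att = 3/4·(g−p) = 3/4·(2,-6) = (1.5000,-4.5000)
o1: d²=10 ≤ ρ²=22; F_rep = 16·(3,1)/10² = (0.4800,0.1600)
o2: d²=116 > ρ²=22 → inactive
F = F_att + ΣF_rep = (1.9800,-4.3400)
Δp = p'−p = (0.0990,-0.2170); α = Δx/Fx = (99/1000) / (99/50) = 1/20
check: Δy/Fy = (-217/1000) / (-217/50) = 1/20 ✓

α = 1/20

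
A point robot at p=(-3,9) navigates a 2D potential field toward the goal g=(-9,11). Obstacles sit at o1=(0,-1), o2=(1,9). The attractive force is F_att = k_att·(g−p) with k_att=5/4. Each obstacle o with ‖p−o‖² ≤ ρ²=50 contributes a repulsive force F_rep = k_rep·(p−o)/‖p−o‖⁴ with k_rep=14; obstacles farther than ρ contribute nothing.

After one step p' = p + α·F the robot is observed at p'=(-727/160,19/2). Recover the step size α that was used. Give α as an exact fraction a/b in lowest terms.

F_att = 5/4·(g−p) = 5/4·(-6,2) = (-7.5000,2.5000)
o1: d²=109 > ρ²=50 → inactive
o2: d²=16 ≤ ρ²=50; F_rep = 14·(-4,0)/16² = (-0.2188,0.0000)
F = F_att + ΣF_rep = (-7.7188,2.5000)
Δp = p'−p = (-1.5437,0.5000); α = Δx/Fx = (-247/160) / (-247/32) = 1/5
check: Δy/Fy = (1/2) / (5/2) = 1/5 ✓

α = 1/5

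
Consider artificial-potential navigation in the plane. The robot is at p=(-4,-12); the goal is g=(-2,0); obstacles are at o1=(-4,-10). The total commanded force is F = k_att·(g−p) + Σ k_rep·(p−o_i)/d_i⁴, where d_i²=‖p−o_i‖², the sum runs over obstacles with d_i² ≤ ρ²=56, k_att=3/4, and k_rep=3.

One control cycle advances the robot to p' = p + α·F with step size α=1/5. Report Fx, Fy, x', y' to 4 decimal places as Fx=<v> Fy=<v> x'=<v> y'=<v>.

Fx=1.5000 Fy=8.6250 x'=-3.7000 y'=-10.2750

F_att = 3/4·(g−p) = 3/4·(2,12) = (1.5000,9.0000)
o1: d²=4 ≤ ρ²=56; F_rep = 3·(0,-2)/4² = (0.0000,-0.3750)
F = F_att + ΣF_rep = (1.5000,8.6250)
p' = p + 1/5·F = (-3.7000,-10.2750)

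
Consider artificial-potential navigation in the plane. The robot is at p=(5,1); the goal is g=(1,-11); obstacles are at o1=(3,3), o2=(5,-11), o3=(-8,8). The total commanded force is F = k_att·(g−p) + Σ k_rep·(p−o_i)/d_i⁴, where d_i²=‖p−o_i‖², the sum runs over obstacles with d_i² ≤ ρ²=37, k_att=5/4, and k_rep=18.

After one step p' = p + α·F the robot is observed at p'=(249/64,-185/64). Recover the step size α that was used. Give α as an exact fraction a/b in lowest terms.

α = 1/4

F_att = 5/4·(g−p) = 5/4·(-4,-12) = (-5.0000,-15.0000)
o1: d²=8 ≤ ρ²=37; F_rep = 18·(2,-2)/8² = (0.5625,-0.5625)
o2: d²=144 > ρ²=37 → inactive
o3: d²=218 > ρ²=37 → inactive
F = F_att + ΣF_rep = (-4.4375,-15.5625)
Δp = p'−p = (-1.1094,-3.8906); α = Δx/Fx = (-71/64) / (-71/16) = 1/4
check: Δy/Fy = (-249/64) / (-249/16) = 1/4 ✓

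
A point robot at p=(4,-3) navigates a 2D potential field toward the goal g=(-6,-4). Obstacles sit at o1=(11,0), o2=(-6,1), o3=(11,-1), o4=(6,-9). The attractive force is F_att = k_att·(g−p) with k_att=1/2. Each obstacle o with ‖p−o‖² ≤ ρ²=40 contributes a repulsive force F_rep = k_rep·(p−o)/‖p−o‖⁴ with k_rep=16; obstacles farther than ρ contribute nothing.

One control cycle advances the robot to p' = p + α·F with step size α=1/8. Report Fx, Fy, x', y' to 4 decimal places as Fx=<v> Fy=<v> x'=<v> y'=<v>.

Fx=-5.0200 Fy=-0.4400 x'=3.3725 y'=-3.0550

F_att = 1/2·(g−p) = 1/2·(-10,-1) = (-5.0000,-0.5000)
o1: d²=58 > ρ²=40 → inactive
o2: d²=116 > ρ²=40 → inactive
o3: d²=53 > ρ²=40 → inactive
o4: d²=40 ≤ ρ²=40; F_rep = 16·(-2,6)/40² = (-0.0200,0.0600)
F = F_att + ΣF_rep = (-5.0200,-0.4400)
p' = p + 1/8·F = (3.3725,-3.0550)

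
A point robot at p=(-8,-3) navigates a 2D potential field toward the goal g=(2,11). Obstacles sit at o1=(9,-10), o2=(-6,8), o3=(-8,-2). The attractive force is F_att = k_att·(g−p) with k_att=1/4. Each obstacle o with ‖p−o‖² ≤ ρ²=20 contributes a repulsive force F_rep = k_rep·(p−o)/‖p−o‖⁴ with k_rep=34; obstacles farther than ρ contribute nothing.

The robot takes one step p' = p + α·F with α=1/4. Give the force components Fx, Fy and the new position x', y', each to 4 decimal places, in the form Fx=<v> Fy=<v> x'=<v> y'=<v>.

Fx=2.5000 Fy=-30.5000 x'=-7.3750 y'=-10.6250

F_att = 1/4·(g−p) = 1/4·(10,14) = (2.5000,3.5000)
o1: d²=338 > ρ²=20 → inactive
o2: d²=125 > ρ²=20 → inactive
o3: d²=1 ≤ ρ²=20; F_rep = 34·(0,-1)/1² = (0.0000,-34.0000)
F = F_att + ΣF_rep = (2.5000,-30.5000)
p' = p + 1/4·F = (-7.3750,-10.6250)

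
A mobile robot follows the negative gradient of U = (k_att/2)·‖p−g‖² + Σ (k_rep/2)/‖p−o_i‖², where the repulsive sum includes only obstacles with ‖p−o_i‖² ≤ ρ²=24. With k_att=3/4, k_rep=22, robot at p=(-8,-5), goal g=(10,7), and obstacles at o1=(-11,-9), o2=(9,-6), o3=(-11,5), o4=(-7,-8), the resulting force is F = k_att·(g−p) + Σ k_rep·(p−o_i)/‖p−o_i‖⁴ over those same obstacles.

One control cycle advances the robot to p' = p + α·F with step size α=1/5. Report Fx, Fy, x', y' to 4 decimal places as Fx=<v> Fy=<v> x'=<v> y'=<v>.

F_att = 3/4·(g−p) = 3/4·(18,12) = (13.5000,9.0000)
o1: d²=25 > ρ²=24 → inactive
o2: d²=290 > ρ²=24 → inactive
o3: d²=109 > ρ²=24 → inactive
o4: d²=10 ≤ ρ²=24; F_rep = 22·(-1,3)/10² = (-0.2200,0.6600)
F = F_att + ΣF_rep = (13.2800,9.6600)
p' = p + 1/5·F = (-5.3440,-3.0680)

Fx=13.2800 Fy=9.6600 x'=-5.3440 y'=-3.0680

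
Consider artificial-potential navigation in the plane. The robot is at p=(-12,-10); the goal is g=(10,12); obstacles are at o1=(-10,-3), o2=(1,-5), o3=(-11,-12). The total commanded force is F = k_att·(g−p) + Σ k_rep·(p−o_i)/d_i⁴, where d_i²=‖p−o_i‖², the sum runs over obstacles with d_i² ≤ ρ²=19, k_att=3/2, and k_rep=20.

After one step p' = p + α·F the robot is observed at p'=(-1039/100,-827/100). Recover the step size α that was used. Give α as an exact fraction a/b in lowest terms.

F_att = 3/2·(g−p) = 3/2·(22,22) = (33.0000,33.0000)
o1: d²=53 > ρ²=19 → inactive
o2: d²=194 > ρ²=19 → inactive
o3: d²=5 ≤ ρ²=19; F_rep = 20·(-1,2)/5² = (-0.8000,1.6000)
F = F_att + ΣF_rep = (32.2000,34.6000)
Δp = p'−p = (1.6100,1.7300); α = Δx/Fx = (161/100) / (161/5) = 1/20
check: Δy/Fy = (173/100) / (173/5) = 1/20 ✓

α = 1/20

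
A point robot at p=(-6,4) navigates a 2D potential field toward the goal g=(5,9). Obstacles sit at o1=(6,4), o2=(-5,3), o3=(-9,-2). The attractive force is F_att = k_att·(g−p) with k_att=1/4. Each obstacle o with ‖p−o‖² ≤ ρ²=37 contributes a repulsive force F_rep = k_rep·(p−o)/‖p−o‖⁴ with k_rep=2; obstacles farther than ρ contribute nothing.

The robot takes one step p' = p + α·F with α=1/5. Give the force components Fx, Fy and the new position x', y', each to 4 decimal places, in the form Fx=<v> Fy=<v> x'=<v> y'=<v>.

Fx=2.2500 Fy=1.7500 x'=-5.5500 y'=4.3500

F_att = 1/4·(g−p) = 1/4·(11,5) = (2.7500,1.2500)
o1: d²=144 > ρ²=37 → inactive
o2: d²=2 ≤ ρ²=37; F_rep = 2·(-1,1)/2² = (-0.5000,0.5000)
o3: d²=45 > ρ²=37 → inactive
F = F_att + ΣF_rep = (2.2500,1.7500)
p' = p + 1/5·F = (-5.5500,4.3500)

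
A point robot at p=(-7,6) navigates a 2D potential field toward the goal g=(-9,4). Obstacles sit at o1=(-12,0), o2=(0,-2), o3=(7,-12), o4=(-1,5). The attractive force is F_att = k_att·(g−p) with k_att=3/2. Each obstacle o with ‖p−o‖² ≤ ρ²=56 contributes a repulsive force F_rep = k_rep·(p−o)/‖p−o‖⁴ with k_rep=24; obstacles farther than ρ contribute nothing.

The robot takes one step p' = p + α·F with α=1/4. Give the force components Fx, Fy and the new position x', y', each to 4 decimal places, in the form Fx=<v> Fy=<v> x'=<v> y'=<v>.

F_att = 3/2·(g−p) = 3/2·(-2,-2) = (-3.0000,-3.0000)
o1: d²=61 > ρ²=56 → inactive
o2: d²=113 > ρ²=56 → inactive
o3: d²=520 > ρ²=56 → inactive
o4: d²=37 ≤ ρ²=56; F_rep = 24·(-6,1)/37² = (-0.1052,0.0175)
F = F_att + ΣF_rep = (-3.1052,-2.9825)
p' = p + 1/4·F = (-7.7763,5.2544)

Fx=-3.1052 Fy=-2.9825 x'=-7.7763 y'=5.2544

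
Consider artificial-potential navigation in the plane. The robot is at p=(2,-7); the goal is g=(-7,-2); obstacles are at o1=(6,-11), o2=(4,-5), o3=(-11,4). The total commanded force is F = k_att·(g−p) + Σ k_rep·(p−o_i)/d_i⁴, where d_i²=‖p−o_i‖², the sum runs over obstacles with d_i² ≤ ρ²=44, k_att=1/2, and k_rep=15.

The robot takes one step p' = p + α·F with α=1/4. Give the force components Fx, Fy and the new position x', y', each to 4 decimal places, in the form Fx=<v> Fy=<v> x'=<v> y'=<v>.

Fx=-5.0273 Fy=2.0898 x'=0.7432 y'=-6.4775

F_att = 1/2·(g−p) = 1/2·(-9,5) = (-4.5000,2.5000)
o1: d²=32 ≤ ρ²=44; F_rep = 15·(-4,4)/32² = (-0.0586,0.0586)
o2: d²=8 ≤ ρ²=44; F_rep = 15·(-2,-2)/8² = (-0.4688,-0.4688)
o3: d²=290 > ρ²=44 → inactive
F = F_att + ΣF_rep = (-5.0273,2.0898)
p' = p + 1/4·F = (0.7432,-6.4775)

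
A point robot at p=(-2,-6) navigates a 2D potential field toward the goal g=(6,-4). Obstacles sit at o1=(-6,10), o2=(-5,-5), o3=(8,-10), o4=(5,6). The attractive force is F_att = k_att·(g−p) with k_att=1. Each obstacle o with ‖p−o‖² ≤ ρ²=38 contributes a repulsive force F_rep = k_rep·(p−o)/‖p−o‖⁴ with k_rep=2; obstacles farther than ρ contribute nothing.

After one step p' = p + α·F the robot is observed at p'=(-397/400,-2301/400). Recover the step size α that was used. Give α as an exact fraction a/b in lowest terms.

α = 1/8

F_att = 1·(g−p) = 1·(8,2) = (8.0000,2.0000)
o1: d²=272 > ρ²=38 → inactive
o2: d²=10 ≤ ρ²=38; F_rep = 2·(3,-1)/10² = (0.0600,-0.0200)
o3: d²=116 > ρ²=38 → inactive
o4: d²=193 > ρ²=38 → inactive
F = F_att + ΣF_rep = (8.0600,1.9800)
Δp = p'−p = (1.0075,0.2475); α = Δx/Fx = (403/400) / (403/50) = 1/8
check: Δy/Fy = (99/400) / (99/50) = 1/8 ✓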